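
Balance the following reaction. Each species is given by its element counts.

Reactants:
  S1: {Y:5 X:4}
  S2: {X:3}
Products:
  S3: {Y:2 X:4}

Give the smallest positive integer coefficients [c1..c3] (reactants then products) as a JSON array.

Coefficients: [2, 4, 5]

Y: 2·5+4·0 = 10 | 5·2 = 10
X: 2·4+4·3 = 20 | 5·4 = 20
gcd(2,4,5) = 1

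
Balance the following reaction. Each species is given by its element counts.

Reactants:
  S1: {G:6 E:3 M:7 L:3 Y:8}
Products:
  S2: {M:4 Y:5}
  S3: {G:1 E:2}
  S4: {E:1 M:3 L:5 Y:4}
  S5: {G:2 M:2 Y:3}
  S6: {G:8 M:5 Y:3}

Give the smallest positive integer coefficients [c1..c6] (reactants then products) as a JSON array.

G: 5·6 = 30 | 2·0+6·1+3·0+4·2+2·8 = 30
E: 5·3 = 15 | 2·0+6·2+3·1+4·0+2·0 = 15
M: 5·7 = 35 | 2·4+6·0+3·3+4·2+2·5 = 35
L: 5·3 = 15 | 2·0+6·0+3·5+4·0+2·0 = 15
Y: 5·8 = 40 | 2·5+6·0+3·4+4·3+2·3 = 40
gcd(5,2,6,3,4,2) = 1

Coefficients: [5, 2, 6, 3, 4, 2]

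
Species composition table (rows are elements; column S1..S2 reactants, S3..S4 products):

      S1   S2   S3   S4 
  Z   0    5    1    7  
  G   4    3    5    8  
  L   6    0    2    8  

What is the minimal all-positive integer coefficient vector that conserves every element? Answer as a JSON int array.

Z: 3·0+3·5 = 15 | 1·1+2·7 = 15
G: 3·4+3·3 = 21 | 1·5+2·8 = 21
L: 3·6+3·0 = 18 | 1·2+2·8 = 18
gcd(3,3,1,2) = 1

Coefficients: [3, 3, 1, 2]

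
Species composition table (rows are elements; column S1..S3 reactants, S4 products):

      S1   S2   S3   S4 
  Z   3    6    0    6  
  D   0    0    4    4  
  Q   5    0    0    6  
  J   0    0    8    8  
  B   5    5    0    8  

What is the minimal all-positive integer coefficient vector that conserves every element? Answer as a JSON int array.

Z: 6·3+2·6+5·0 = 30 | 5·6 = 30
D: 6·0+2·0+5·4 = 20 | 5·4 = 20
Q: 6·5+2·0+5·0 = 30 | 5·6 = 30
J: 6·0+2·0+5·8 = 40 | 5·8 = 40
B: 6·5+2·5+5·0 = 40 | 5·8 = 40
gcd(6,2,5,5) = 1

Coefficients: [6, 2, 5, 5]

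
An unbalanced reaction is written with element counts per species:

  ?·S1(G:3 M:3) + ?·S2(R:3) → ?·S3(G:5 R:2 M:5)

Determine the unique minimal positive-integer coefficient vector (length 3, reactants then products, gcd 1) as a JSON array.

G: 5·3+2·0 = 15 | 3·5 = 15
R: 5·0+2·3 = 6 | 3·2 = 6
M: 5·3+2·0 = 15 | 3·5 = 15
gcd(5,2,3) = 1

Coefficients: [5, 2, 3]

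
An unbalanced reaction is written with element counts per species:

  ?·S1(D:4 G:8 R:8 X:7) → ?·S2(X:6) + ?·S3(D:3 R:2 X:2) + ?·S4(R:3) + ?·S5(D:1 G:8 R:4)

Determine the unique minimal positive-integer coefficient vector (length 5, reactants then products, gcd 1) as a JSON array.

D: 6·4 = 24 | 5·0+6·3+4·0+6·1 = 24
G: 6·8 = 48 | 5·0+6·0+4·0+6·8 = 48
R: 6·8 = 48 | 5·0+6·2+4·3+6·4 = 48
X: 6·7 = 42 | 5·6+6·2+4·0+6·0 = 42
gcd(6,5,6,4,6) = 1

Coefficients: [6, 5, 6, 4, 6]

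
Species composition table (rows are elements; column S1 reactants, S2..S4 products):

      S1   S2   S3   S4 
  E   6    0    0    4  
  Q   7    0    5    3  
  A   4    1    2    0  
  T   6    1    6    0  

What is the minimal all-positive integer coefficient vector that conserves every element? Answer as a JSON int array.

Coefficients: [2, 6, 1, 3]

E: 2·6 = 12 | 6·0+1·0+3·4 = 12
Q: 2·7 = 14 | 6·0+1·5+3·3 = 14
A: 2·4 = 8 | 6·1+1·2+3·0 = 8
T: 2·6 = 12 | 6·1+1·6+3·0 = 12
gcd(2,6,1,3) = 1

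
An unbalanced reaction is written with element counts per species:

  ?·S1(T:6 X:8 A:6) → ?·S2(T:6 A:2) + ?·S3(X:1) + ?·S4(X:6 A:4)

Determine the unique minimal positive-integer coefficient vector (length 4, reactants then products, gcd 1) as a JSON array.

Coefficients: [1, 1, 2, 1]

T: 1·6 = 6 | 1·6+2·0+1·0 = 6
X: 1·8 = 8 | 1·0+2·1+1·6 = 8
A: 1·6 = 6 | 1·2+2·0+1·4 = 6
gcd(1,1,2,1) = 1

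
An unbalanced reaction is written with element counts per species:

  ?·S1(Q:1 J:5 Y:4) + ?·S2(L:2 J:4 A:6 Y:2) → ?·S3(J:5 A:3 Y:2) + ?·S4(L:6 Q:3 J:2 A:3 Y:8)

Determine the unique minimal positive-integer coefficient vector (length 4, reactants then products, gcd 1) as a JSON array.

Coefficients: [3, 3, 5, 1]

L: 3·0+3·2 = 6 | 5·0+1·6 = 6
Q: 3·1+3·0 = 3 | 5·0+1·3 = 3
J: 3·5+3·4 = 27 | 5·5+1·2 = 27
A: 3·0+3·6 = 18 | 5·3+1·3 = 18
Y: 3·4+3·2 = 18 | 5·2+1·8 = 18
gcd(3,3,5,1) = 1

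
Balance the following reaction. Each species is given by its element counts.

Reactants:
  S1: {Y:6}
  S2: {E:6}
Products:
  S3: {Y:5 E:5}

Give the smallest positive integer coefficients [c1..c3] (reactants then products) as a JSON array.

Y: 5·6+5·0 = 30 | 6·5 = 30
E: 5·0+5·6 = 30 | 6·5 = 30
gcd(5,5,6) = 1

Coefficients: [5, 5, 6]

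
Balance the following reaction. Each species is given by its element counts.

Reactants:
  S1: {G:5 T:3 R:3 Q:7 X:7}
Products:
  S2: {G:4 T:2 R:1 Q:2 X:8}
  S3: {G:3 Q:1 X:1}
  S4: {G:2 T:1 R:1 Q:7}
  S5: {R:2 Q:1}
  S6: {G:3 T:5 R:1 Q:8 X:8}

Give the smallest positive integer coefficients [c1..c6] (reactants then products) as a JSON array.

G: 5·5 = 25 | 2·4+3·3+1·2+5·0+2·3 = 25
T: 5·3 = 15 | 2·2+3·0+1·1+5·0+2·5 = 15
R: 5·3 = 15 | 2·1+3·0+1·1+5·2+2·1 = 15
Q: 5·7 = 35 | 2·2+3·1+1·7+5·1+2·8 = 35
X: 5·7 = 35 | 2·8+3·1+1·0+5·0+2·8 = 35
gcd(5,2,3,1,5,2) = 1

Coefficients: [5, 2, 3, 1, 5, 2]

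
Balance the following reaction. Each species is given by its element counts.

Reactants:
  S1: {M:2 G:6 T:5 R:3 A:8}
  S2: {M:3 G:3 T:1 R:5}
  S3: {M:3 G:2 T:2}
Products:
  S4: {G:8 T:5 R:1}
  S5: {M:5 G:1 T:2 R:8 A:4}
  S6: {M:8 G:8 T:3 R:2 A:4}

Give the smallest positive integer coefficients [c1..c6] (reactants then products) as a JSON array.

M: 3·2+6·3+4·3 = 36 | 3·0+4·5+2·8 = 36
G: 3·6+6·3+4·2 = 44 | 3·8+4·1+2·8 = 44
T: 3·5+6·1+4·2 = 29 | 3·5+4·2+2·3 = 29
R: 3·3+6·5+4·0 = 39 | 3·1+4·8+2·2 = 39
A: 3·8+6·0+4·0 = 24 | 3·0+4·4+2·4 = 24
gcd(3,6,4,3,4,2) = 1

Coefficients: [3, 6, 4, 3, 4, 2]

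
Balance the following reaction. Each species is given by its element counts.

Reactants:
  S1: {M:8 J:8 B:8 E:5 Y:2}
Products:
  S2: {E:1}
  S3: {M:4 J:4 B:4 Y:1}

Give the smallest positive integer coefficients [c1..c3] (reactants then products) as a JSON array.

Coefficients: [1, 5, 2]

M: 1·8 = 8 | 5·0+2·4 = 8
J: 1·8 = 8 | 5·0+2·4 = 8
B: 1·8 = 8 | 5·0+2·4 = 8
E: 1·5 = 5 | 5·1+2·0 = 5
Y: 1·2 = 2 | 5·0+2·1 = 2
gcd(1,5,2) = 1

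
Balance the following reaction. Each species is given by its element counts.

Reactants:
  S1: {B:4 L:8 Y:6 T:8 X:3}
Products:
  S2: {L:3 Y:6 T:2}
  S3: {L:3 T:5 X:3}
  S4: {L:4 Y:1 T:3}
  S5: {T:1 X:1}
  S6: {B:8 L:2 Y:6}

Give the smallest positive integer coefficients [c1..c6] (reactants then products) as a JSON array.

Coefficients: [6, 2, 4, 6, 6, 3]

B: 6·4 = 24 | 2·0+4·0+6·0+6·0+3·8 = 24
L: 6·8 = 48 | 2·3+4·3+6·4+6·0+3·2 = 48
Y: 6·6 = 36 | 2·6+4·0+6·1+6·0+3·6 = 36
T: 6·8 = 48 | 2·2+4·5+6·3+6·1+3·0 = 48
X: 6·3 = 18 | 2·0+4·3+6·0+6·1+3·0 = 18
gcd(6,2,4,6,6,3) = 1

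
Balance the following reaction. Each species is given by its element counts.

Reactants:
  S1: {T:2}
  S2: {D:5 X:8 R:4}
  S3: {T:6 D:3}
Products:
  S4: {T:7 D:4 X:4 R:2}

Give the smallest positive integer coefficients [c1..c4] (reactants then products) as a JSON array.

Coefficients: [4, 1, 1, 2]

T: 4·2+1·0+1·6 = 14 | 2·7 = 14
D: 4·0+1·5+1·3 = 8 | 2·4 = 8
X: 4·0+1·8+1·0 = 8 | 2·4 = 8
R: 4·0+1·4+1·0 = 4 | 2·2 = 4
gcd(4,1,1,2) = 1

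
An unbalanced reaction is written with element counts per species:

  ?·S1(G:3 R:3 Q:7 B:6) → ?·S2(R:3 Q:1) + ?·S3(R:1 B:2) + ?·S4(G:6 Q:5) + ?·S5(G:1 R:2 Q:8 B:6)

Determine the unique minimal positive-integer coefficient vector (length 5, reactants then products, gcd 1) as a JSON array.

Coefficients: [5, 1, 6, 2, 3]

G: 5·3 = 15 | 1·0+6·0+2·6+3·1 = 15
R: 5·3 = 15 | 1·3+6·1+2·0+3·2 = 15
Q: 5·7 = 35 | 1·1+6·0+2·5+3·8 = 35
B: 5·6 = 30 | 1·0+6·2+2·0+3·6 = 30
gcd(5,1,6,2,3) = 1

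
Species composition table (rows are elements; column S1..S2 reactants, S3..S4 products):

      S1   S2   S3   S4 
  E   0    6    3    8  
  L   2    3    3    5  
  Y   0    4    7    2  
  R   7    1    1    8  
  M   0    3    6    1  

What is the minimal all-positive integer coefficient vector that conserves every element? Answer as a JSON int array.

E: 3·0+5·6 = 30 | 2·3+3·8 = 30
L: 3·2+5·3 = 21 | 2·3+3·5 = 21
Y: 3·0+5·4 = 20 | 2·7+3·2 = 20
R: 3·7+5·1 = 26 | 2·1+3·8 = 26
M: 3·0+5·3 = 15 | 2·6+3·1 = 15
gcd(3,5,2,3) = 1

Coefficients: [3, 5, 2, 3]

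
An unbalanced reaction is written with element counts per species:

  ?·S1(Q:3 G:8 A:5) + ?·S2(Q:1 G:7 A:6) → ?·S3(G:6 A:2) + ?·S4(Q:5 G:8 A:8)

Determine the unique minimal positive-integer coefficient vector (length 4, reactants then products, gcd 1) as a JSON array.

Coefficients: [6, 2, 5, 4]

Q: 6·3+2·1 = 20 | 5·0+4·5 = 20
G: 6·8+2·7 = 62 | 5·6+4·8 = 62
A: 6·5+2·6 = 42 | 5·2+4·8 = 42
gcd(6,2,5,4) = 1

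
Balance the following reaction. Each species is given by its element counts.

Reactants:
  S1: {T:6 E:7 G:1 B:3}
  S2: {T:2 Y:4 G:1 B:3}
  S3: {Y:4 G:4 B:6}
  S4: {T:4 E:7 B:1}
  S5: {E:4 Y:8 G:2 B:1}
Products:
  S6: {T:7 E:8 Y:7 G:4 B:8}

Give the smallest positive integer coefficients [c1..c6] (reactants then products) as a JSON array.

T: 3·6+3·2+2·0+1·4+1·0 = 28 | 4·7 = 28
E: 3·7+3·0+2·0+1·7+1·4 = 32 | 4·8 = 32
Y: 3·0+3·4+2·4+1·0+1·8 = 28 | 4·7 = 28
G: 3·1+3·1+2·4+1·0+1·2 = 16 | 4·4 = 16
B: 3·3+3·3+2·6+1·1+1·1 = 32 | 4·8 = 32
gcd(3,3,2,1,1,4) = 1

Coefficients: [3, 3, 2, 1, 1, 4]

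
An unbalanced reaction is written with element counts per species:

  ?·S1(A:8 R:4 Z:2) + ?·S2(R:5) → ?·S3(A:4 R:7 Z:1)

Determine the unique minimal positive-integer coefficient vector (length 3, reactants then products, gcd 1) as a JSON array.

Coefficients: [1, 2, 2]

A: 1·8+2·0 = 8 | 2·4 = 8
R: 1·4+2·5 = 14 | 2·7 = 14
Z: 1·2+2·0 = 2 | 2·1 = 2
gcd(1,2,2) = 1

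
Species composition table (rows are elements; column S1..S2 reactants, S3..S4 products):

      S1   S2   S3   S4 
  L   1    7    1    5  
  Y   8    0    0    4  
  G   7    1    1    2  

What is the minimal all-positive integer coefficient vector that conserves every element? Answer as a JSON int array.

Coefficients: [1, 2, 5, 2]

L: 1·1+2·7 = 15 | 5·1+2·5 = 15
Y: 1·8+2·0 = 8 | 5·0+2·4 = 8
G: 1·7+2·1 = 9 | 5·1+2·2 = 9
gcd(1,2,5,2) = 1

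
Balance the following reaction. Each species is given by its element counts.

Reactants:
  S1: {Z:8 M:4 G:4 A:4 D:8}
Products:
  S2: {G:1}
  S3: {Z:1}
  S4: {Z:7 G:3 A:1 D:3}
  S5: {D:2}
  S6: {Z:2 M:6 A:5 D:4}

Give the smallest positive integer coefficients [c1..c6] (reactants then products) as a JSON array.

Z: 3·8 = 24 | 6·0+6·1+2·7+5·0+2·2 = 24
M: 3·4 = 12 | 6·0+6·0+2·0+5·0+2·6 = 12
G: 3·4 = 12 | 6·1+6·0+2·3+5·0+2·0 = 12
A: 3·4 = 12 | 6·0+6·0+2·1+5·0+2·5 = 12
D: 3·8 = 24 | 6·0+6·0+2·3+5·2+2·4 = 24
gcd(3,6,6,2,5,2) = 1

Coefficients: [3, 6, 6, 2, 5, 2]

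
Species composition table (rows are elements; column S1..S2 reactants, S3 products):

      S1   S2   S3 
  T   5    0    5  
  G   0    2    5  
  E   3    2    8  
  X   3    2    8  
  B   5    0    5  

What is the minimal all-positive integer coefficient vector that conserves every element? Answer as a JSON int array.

T: 2·5+5·0 = 10 | 2·5 = 10
G: 2·0+5·2 = 10 | 2·5 = 10
E: 2·3+5·2 = 16 | 2·8 = 16
X: 2·3+5·2 = 16 | 2·8 = 16
B: 2·5+5·0 = 10 | 2·5 = 10
gcd(2,5,2) = 1

Coefficients: [2, 5, 2]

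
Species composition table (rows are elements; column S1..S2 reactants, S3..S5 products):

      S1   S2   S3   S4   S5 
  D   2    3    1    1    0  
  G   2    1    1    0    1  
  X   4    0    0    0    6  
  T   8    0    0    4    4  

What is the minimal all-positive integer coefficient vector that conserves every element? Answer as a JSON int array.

Coefficients: [3, 1, 5, 4, 2]

D: 3·2+1·3 = 9 | 5·1+4·1+2·0 = 9
G: 3·2+1·1 = 7 | 5·1+4·0+2·1 = 7
X: 3·4+1·0 = 12 | 5·0+4·0+2·6 = 12
T: 3·8+1·0 = 24 | 5·0+4·4+2·4 = 24
gcd(3,1,5,4,2) = 1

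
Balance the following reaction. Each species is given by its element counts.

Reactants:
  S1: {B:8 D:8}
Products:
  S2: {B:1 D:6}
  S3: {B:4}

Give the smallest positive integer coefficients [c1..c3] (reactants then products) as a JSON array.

Coefficients: [3, 4, 5]

B: 3·8 = 24 | 4·1+5·4 = 24
D: 3·8 = 24 | 4·6+5·0 = 24
gcd(3,4,5) = 1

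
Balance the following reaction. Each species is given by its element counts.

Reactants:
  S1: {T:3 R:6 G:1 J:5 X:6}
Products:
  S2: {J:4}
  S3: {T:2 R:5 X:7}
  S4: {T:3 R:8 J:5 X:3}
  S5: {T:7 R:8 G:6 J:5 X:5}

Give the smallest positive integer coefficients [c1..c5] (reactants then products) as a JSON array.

Coefficients: [6, 5, 4, 1, 1]

T: 6·3 = 18 | 5·0+4·2+1·3+1·7 = 18
R: 6·6 = 36 | 5·0+4·5+1·8+1·8 = 36
G: 6·1 = 6 | 5·0+4·0+1·0+1·6 = 6
J: 6·5 = 30 | 5·4+4·0+1·5+1·5 = 30
X: 6·6 = 36 | 5·0+4·7+1·3+1·5 = 36
gcd(6,5,4,1,1) = 1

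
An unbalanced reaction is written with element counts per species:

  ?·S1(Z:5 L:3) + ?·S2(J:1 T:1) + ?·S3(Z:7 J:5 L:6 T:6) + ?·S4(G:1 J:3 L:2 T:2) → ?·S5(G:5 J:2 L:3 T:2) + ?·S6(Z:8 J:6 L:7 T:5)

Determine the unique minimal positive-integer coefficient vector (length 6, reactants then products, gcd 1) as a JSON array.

Coefficients: [5, 6, 1, 5, 1, 4]

Z: 5·5+6·0+1·7+5·0 = 32 | 1·0+4·8 = 32
G: 5·0+6·0+1·0+5·1 = 5 | 1·5+4·0 = 5
J: 5·0+6·1+1·5+5·3 = 26 | 1·2+4·6 = 26
L: 5·3+6·0+1·6+5·2 = 31 | 1·3+4·7 = 31
T: 5·0+6·1+1·6+5·2 = 22 | 1·2+4·5 = 22
gcd(5,6,1,5,1,4) = 1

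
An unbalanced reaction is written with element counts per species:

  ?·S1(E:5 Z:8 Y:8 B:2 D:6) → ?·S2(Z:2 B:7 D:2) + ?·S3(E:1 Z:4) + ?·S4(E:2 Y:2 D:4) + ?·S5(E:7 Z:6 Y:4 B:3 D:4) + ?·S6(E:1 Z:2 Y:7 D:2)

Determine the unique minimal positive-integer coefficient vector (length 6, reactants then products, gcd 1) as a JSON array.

Coefficients: [5, 1, 6, 4, 1, 4]

E: 5·5 = 25 | 1·0+6·1+4·2+1·7+4·1 = 25
Z: 5·8 = 40 | 1·2+6·4+4·0+1·6+4·2 = 40
Y: 5·8 = 40 | 1·0+6·0+4·2+1·4+4·7 = 40
B: 5·2 = 10 | 1·7+6·0+4·0+1·3+4·0 = 10
D: 5·6 = 30 | 1·2+6·0+4·4+1·4+4·2 = 30
gcd(5,1,6,4,1,4) = 1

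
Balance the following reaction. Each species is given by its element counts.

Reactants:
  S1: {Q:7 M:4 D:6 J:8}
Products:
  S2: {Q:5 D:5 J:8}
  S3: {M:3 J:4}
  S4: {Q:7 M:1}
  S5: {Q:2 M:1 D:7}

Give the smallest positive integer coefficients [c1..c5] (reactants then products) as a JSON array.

Q: 2·7 = 14 | 1·5+2·0+1·7+1·2 = 14
M: 2·4 = 8 | 1·0+2·3+1·1+1·1 = 8
D: 2·6 = 12 | 1·5+2·0+1·0+1·7 = 12
J: 2·8 = 16 | 1·8+2·4+1·0+1·0 = 16
gcd(2,1,2,1,1) = 1

Coefficients: [2, 1, 2, 1, 1]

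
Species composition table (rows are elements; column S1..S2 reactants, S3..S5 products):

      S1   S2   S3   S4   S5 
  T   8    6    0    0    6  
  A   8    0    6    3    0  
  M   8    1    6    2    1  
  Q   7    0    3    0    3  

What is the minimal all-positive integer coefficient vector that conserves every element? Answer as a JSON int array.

T: 3·8+1·6 = 30 | 2·0+4·0+5·6 = 30
A: 3·8+1·0 = 24 | 2·6+4·3+5·0 = 24
M: 3·8+1·1 = 25 | 2·6+4·2+5·1 = 25
Q: 3·7+1·0 = 21 | 2·3+4·0+5·3 = 21
gcd(3,1,2,4,5) = 1

Coefficients: [3, 1, 2, 4, 5]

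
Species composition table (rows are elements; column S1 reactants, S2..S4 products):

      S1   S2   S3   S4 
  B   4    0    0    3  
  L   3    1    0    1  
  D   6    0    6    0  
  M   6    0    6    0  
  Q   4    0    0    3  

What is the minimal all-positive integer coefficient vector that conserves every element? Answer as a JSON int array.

Coefficients: [3, 5, 3, 4]

B: 3·4 = 12 | 5·0+3·0+4·3 = 12
L: 3·3 = 9 | 5·1+3·0+4·1 = 9
D: 3·6 = 18 | 5·0+3·6+4·0 = 18
M: 3·6 = 18 | 5·0+3·6+4·0 = 18
Q: 3·4 = 12 | 5·0+3·0+4·3 = 12
gcd(3,5,3,4) = 1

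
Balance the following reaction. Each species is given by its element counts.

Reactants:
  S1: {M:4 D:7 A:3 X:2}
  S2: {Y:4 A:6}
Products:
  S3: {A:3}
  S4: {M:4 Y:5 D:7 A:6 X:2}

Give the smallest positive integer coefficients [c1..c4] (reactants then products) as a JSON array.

Coefficients: [4, 5, 6, 4]

M: 4·4+5·0 = 16 | 6·0+4·4 = 16
Y: 4·0+5·4 = 20 | 6·0+4·5 = 20
D: 4·7+5·0 = 28 | 6·0+4·7 = 28
A: 4·3+5·6 = 42 | 6·3+4·6 = 42
X: 4·2+5·0 = 8 | 6·0+4·2 = 8
gcd(4,5,6,4) = 1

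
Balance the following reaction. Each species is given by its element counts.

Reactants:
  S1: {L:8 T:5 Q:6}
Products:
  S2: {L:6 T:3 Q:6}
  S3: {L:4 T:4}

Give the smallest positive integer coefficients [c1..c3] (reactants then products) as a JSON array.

Coefficients: [2, 2, 1]

L: 2·8 = 16 | 2·6+1·4 = 16
T: 2·5 = 10 | 2·3+1·4 = 10
Q: 2·6 = 12 | 2·6+1·0 = 12
gcd(2,2,1) = 1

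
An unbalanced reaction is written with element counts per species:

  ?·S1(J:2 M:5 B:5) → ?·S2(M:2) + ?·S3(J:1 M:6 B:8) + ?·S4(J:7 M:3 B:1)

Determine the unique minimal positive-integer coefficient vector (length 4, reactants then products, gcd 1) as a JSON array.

Coefficients: [5, 2, 3, 1]

J: 5·2 = 10 | 2·0+3·1+1·7 = 10
M: 5·5 = 25 | 2·2+3·6+1·3 = 25
B: 5·5 = 25 | 2·0+3·8+1·1 = 25
gcd(5,2,3,1) = 1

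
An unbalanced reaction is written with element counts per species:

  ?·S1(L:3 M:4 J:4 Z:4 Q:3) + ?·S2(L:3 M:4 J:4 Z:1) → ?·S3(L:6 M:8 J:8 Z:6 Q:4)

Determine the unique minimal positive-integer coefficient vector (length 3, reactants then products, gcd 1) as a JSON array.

Coefficients: [4, 2, 3]

L: 4·3+2·3 = 18 | 3·6 = 18
M: 4·4+2·4 = 24 | 3·8 = 24
J: 4·4+2·4 = 24 | 3·8 = 24
Z: 4·4+2·1 = 18 | 3·6 = 18
Q: 4·3+2·0 = 12 | 3·4 = 12
gcd(4,2,3) = 1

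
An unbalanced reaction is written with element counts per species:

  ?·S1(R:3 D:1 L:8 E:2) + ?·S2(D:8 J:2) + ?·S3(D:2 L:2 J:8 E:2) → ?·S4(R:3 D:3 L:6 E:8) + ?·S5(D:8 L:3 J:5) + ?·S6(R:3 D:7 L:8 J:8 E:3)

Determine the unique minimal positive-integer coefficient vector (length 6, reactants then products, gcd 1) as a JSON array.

Coefficients: [5, 6, 5, 1, 4, 4]

R: 5·3+6·0+5·0 = 15 | 1·3+4·0+4·3 = 15
D: 5·1+6·8+5·2 = 63 | 1·3+4·8+4·7 = 63
L: 5·8+6·0+5·2 = 50 | 1·6+4·3+4·8 = 50
J: 5·0+6·2+5·8 = 52 | 1·0+4·5+4·8 = 52
E: 5·2+6·0+5·2 = 20 | 1·8+4·0+4·3 = 20
gcd(5,6,5,1,4,4) = 1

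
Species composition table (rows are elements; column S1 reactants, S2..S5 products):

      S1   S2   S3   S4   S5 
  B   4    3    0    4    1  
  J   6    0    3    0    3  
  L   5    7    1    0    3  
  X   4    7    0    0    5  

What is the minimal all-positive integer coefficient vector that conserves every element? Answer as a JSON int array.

B: 3·4 = 12 | 1·3+5·0+2·4+1·1 = 12
J: 3·6 = 18 | 1·0+5·3+2·0+1·3 = 18
L: 3·5 = 15 | 1·7+5·1+2·0+1·3 = 15
X: 3·4 = 12 | 1·7+5·0+2·0+1·5 = 12
gcd(3,1,5,2,1) = 1

Coefficients: [3, 1, 5, 2, 1]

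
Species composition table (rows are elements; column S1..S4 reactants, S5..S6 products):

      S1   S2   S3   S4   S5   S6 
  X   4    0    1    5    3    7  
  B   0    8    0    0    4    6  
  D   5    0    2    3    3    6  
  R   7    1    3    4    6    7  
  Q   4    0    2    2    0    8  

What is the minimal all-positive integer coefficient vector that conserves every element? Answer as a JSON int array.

X: 5·4+6·0+1·1+5·5 = 46 | 6·3+4·7 = 46
B: 5·0+6·8+1·0+5·0 = 48 | 6·4+4·6 = 48
D: 5·5+6·0+1·2+5·3 = 42 | 6·3+4·6 = 42
R: 5·7+6·1+1·3+5·4 = 64 | 6·6+4·7 = 64
Q: 5·4+6·0+1·2+5·2 = 32 | 6·0+4·8 = 32
gcd(5,6,1,5,6,4) = 1

Coefficients: [5, 6, 1, 5, 6, 4]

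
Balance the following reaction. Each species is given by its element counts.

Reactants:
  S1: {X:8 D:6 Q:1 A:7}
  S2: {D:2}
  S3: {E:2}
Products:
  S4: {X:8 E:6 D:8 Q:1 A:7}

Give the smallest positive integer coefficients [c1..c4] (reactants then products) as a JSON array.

Coefficients: [1, 1, 3, 1]

X: 1·8+1·0+3·0 = 8 | 1·8 = 8
E: 1·0+1·0+3·2 = 6 | 1·6 = 6
D: 1·6+1·2+3·0 = 8 | 1·8 = 8
Q: 1·1+1·0+3·0 = 1 | 1·1 = 1
A: 1·7+1·0+3·0 = 7 | 1·7 = 7
gcd(1,1,3,1) = 1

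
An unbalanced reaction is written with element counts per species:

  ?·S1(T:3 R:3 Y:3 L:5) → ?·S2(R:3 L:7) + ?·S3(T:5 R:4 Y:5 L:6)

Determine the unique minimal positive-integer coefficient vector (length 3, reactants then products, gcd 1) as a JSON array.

T: 5·3 = 15 | 1·0+3·5 = 15
R: 5·3 = 15 | 1·3+3·4 = 15
Y: 5·3 = 15 | 1·0+3·5 = 15
L: 5·5 = 25 | 1·7+3·6 = 25
gcd(5,1,3) = 1

Coefficients: [5, 1, 3]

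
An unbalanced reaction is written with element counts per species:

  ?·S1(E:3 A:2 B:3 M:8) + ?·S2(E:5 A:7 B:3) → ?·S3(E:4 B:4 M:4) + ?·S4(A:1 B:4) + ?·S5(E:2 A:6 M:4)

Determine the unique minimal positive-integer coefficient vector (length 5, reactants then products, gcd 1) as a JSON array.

E: 5·3+3·5 = 30 | 5·4+1·0+5·2 = 30
A: 5·2+3·7 = 31 | 5·0+1·1+5·6 = 31
B: 5·3+3·3 = 24 | 5·4+1·4+5·0 = 24
M: 5·8+3·0 = 40 | 5·4+1·0+5·4 = 40
gcd(5,3,5,1,5) = 1

Coefficients: [5, 3, 5, 1, 5]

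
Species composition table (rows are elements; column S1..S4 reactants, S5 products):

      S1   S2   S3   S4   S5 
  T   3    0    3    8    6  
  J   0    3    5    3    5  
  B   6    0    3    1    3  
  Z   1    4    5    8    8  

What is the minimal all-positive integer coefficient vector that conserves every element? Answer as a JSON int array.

Coefficients: [1, 2, 3, 3, 6]

T: 1·3+2·0+3·3+3·8 = 36 | 6·6 = 36
J: 1·0+2·3+3·5+3·3 = 30 | 6·5 = 30
B: 1·6+2·0+3·3+3·1 = 18 | 6·3 = 18
Z: 1·1+2·4+3·5+3·8 = 48 | 6·8 = 48
gcd(1,2,3,3,6) = 1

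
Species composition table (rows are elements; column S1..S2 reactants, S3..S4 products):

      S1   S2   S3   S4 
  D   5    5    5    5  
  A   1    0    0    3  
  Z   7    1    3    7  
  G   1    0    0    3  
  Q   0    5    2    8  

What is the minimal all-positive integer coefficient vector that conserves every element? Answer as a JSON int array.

Coefficients: [3, 4, 6, 1]

D: 3·5+4·5 = 35 | 6·5+1·5 = 35
A: 3·1+4·0 = 3 | 6·0+1·3 = 3
Z: 3·7+4·1 = 25 | 6·3+1·7 = 25
G: 3·1+4·0 = 3 | 6·0+1·3 = 3
Q: 3·0+4·5 = 20 | 6·2+1·8 = 20
gcd(3,4,6,1) = 1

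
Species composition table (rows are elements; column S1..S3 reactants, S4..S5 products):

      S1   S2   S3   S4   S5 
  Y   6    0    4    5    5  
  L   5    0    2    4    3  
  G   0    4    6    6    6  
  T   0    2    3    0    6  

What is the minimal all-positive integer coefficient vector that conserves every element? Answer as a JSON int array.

Coefficients: [2, 3, 2, 2, 2]

Y: 2·6+3·0+2·4 = 20 | 2·5+2·5 = 20
L: 2·5+3·0+2·2 = 14 | 2·4+2·3 = 14
G: 2·0+3·4+2·6 = 24 | 2·6+2·6 = 24
T: 2·0+3·2+2·3 = 12 | 2·0+2·6 = 12
gcd(2,3,2,2,2) = 1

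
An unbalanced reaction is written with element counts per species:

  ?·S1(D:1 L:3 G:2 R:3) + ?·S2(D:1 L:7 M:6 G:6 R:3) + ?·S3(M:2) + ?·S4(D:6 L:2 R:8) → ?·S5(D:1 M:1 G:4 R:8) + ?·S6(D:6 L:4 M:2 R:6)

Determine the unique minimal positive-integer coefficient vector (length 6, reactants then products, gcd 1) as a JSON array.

Coefficients: [1, 1, 3, 5, 2, 5]

D: 1·1+1·1+3·0+5·6 = 32 | 2·1+5·6 = 32
L: 1·3+1·7+3·0+5·2 = 20 | 2·0+5·4 = 20
M: 1·0+1·6+3·2+5·0 = 12 | 2·1+5·2 = 12
G: 1·2+1·6+3·0+5·0 = 8 | 2·4+5·0 = 8
R: 1·3+1·3+3·0+5·8 = 46 | 2·8+5·6 = 46
gcd(1,1,3,5,2,5) = 1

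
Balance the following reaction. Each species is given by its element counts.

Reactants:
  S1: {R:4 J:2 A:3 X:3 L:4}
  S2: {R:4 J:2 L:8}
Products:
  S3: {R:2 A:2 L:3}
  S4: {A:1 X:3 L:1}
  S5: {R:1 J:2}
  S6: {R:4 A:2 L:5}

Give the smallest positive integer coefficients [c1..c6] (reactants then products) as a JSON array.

Coefficients: [5, 1, 1, 5, 6, 4]

R: 5·4+1·4 = 24 | 1·2+5·0+6·1+4·4 = 24
J: 5·2+1·2 = 12 | 1·0+5·0+6·2+4·0 = 12
A: 5·3+1·0 = 15 | 1·2+5·1+6·0+4·2 = 15
X: 5·3+1·0 = 15 | 1·0+5·3+6·0+4·0 = 15
L: 5·4+1·8 = 28 | 1·3+5·1+6·0+4·5 = 28
gcd(5,1,1,5,6,4) = 1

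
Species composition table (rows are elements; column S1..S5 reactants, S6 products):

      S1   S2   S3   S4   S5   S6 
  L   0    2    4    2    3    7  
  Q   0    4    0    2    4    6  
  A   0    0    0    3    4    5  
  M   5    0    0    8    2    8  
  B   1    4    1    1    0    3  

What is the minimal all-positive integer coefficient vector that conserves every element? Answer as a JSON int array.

L: 2·0+1·2+2·4+1·2+3·3 = 21 | 3·7 = 21
Q: 2·0+1·4+2·0+1·2+3·4 = 18 | 3·6 = 18
A: 2·0+1·0+2·0+1·3+3·4 = 15 | 3·5 = 15
M: 2·5+1·0+2·0+1·8+3·2 = 24 | 3·8 = 24
B: 2·1+1·4+2·1+1·1+3·0 = 9 | 3·3 = 9
gcd(2,1,2,1,3,3) = 1

Coefficients: [2, 1, 2, 1, 3, 3]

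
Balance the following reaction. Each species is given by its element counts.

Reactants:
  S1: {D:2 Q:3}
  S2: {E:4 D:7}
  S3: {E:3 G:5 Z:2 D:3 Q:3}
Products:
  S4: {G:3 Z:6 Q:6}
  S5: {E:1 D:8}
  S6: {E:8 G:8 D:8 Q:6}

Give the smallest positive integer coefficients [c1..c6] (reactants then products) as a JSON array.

E: 4·0+2·4+6·3 = 26 | 2·0+2·1+3·8 = 26
G: 4·0+2·0+6·5 = 30 | 2·3+2·0+3·8 = 30
Z: 4·0+2·0+6·2 = 12 | 2·6+2·0+3·0 = 12
D: 4·2+2·7+6·3 = 40 | 2·0+2·8+3·8 = 40
Q: 4·3+2·0+6·3 = 30 | 2·6+2·0+3·6 = 30
gcd(4,2,6,2,2,3) = 1

Coefficients: [4, 2, 6, 2, 2, 3]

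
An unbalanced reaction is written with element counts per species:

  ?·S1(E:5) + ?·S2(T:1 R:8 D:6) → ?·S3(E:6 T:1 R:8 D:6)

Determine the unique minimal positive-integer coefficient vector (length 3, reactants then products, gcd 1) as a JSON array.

E: 6·5+5·0 = 30 | 5·6 = 30
T: 6·0+5·1 = 5 | 5·1 = 5
R: 6·0+5·8 = 40 | 5·8 = 40
D: 6·0+5·6 = 30 | 5·6 = 30
gcd(6,5,5) = 1

Coefficients: [6, 5, 5]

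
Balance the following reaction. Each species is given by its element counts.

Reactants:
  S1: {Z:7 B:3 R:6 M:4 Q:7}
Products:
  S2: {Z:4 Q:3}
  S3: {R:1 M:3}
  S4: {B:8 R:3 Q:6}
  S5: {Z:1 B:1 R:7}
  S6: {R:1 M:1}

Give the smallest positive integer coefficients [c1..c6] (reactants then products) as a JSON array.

Coefficients: [3, 5, 2, 1, 1, 6]

Z: 3·7 = 21 | 5·4+2·0+1·0+1·1+6·0 = 21
B: 3·3 = 9 | 5·0+2·0+1·8+1·1+6·0 = 9
R: 3·6 = 18 | 5·0+2·1+1·3+1·7+6·1 = 18
M: 3·4 = 12 | 5·0+2·3+1·0+1·0+6·1 = 12
Q: 3·7 = 21 | 5·3+2·0+1·6+1·0+6·0 = 21
gcd(3,5,2,1,1,6) = 1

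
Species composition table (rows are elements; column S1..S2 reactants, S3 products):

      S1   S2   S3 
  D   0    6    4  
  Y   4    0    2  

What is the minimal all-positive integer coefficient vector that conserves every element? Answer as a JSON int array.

Coefficients: [3, 4, 6]

D: 3·0+4·6 = 24 | 6·4 = 24
Y: 3·4+4·0 = 12 | 6·2 = 12
gcd(3,4,6) = 1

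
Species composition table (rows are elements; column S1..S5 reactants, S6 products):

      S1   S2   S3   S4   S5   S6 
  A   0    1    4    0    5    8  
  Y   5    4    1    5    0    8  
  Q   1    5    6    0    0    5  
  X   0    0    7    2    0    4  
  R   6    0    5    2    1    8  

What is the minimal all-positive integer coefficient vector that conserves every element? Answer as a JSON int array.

A: 3·0+2·1+2·4+3·0+6·5 = 40 | 5·8 = 40
Y: 3·5+2·4+2·1+3·5+6·0 = 40 | 5·8 = 40
Q: 3·1+2·5+2·6+3·0+6·0 = 25 | 5·5 = 25
X: 3·0+2·0+2·7+3·2+6·0 = 20 | 5·4 = 20
R: 3·6+2·0+2·5+3·2+6·1 = 40 | 5·8 = 40
gcd(3,2,2,3,6,5) = 1

Coefficients: [3, 2, 2, 3, 6, 5]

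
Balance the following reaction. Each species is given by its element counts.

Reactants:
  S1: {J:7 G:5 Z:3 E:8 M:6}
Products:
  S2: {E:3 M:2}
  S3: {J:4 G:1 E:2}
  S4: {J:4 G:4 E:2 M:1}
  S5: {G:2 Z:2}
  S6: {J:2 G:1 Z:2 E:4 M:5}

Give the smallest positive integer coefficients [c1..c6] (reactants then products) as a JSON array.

Coefficients: [6, 4, 5, 3, 4, 5]

J: 6·7 = 42 | 4·0+5·4+3·4+4·0+5·2 = 42
G: 6·5 = 30 | 4·0+5·1+3·4+4·2+5·1 = 30
Z: 6·3 = 18 | 4·0+5·0+3·0+4·2+5·2 = 18
E: 6·8 = 48 | 4·3+5·2+3·2+4·0+5·4 = 48
M: 6·6 = 36 | 4·2+5·0+3·1+4·0+5·5 = 36
gcd(6,4,5,3,4,5) = 1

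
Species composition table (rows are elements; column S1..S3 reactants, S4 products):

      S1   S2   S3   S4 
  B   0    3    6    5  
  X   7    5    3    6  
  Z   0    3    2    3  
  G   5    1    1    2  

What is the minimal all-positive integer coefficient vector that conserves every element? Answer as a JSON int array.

B: 1·0+4·3+3·6 = 30 | 6·5 = 30
X: 1·7+4·5+3·3 = 36 | 6·6 = 36
Z: 1·0+4·3+3·2 = 18 | 6·3 = 18
G: 1·5+4·1+3·1 = 12 | 6·2 = 12
gcd(1,4,3,6) = 1

Coefficients: [1, 4, 3, 6]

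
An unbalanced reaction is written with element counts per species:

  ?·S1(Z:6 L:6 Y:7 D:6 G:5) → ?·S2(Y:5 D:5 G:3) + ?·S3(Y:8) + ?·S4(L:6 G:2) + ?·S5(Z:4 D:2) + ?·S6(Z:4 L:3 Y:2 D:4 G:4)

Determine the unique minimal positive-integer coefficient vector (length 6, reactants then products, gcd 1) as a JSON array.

Coefficients: [6, 2, 3, 4, 5, 4]

Z: 6·6 = 36 | 2·0+3·0+4·0+5·4+4·4 = 36
L: 6·6 = 36 | 2·0+3·0+4·6+5·0+4·3 = 36
Y: 6·7 = 42 | 2·5+3·8+4·0+5·0+4·2 = 42
D: 6·6 = 36 | 2·5+3·0+4·0+5·2+4·4 = 36
G: 6·5 = 30 | 2·3+3·0+4·2+5·0+4·4 = 30
gcd(6,2,3,4,5,4) = 1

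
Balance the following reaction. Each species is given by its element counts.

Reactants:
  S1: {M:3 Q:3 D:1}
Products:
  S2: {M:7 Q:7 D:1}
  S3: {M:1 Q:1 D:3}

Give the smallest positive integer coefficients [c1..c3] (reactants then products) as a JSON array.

Coefficients: [5, 2, 1]

M: 5·3 = 15 | 2·7+1·1 = 15
Q: 5·3 = 15 | 2·7+1·1 = 15
D: 5·1 = 5 | 2·1+1·3 = 5
gcd(5,2,1) = 1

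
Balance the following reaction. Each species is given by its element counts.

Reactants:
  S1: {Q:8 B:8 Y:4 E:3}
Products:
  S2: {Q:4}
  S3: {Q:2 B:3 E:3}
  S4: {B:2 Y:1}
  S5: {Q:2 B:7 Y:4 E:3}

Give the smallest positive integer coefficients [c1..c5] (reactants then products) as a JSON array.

Coefficients: [4, 6, 1, 4, 3]

Q: 4·8 = 32 | 6·4+1·2+4·0+3·2 = 32
B: 4·8 = 32 | 6·0+1·3+4·2+3·7 = 32
Y: 4·4 = 16 | 6·0+1·0+4·1+3·4 = 16
E: 4·3 = 12 | 6·0+1·3+4·0+3·3 = 12
gcd(4,6,1,4,3) = 1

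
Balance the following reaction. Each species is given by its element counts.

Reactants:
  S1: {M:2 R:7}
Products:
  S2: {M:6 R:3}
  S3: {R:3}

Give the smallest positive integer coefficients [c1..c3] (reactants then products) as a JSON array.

Coefficients: [3, 1, 6]

M: 3·2 = 6 | 1·6+6·0 = 6
R: 3·7 = 21 | 1·3+6·3 = 21
gcd(3,1,6) = 1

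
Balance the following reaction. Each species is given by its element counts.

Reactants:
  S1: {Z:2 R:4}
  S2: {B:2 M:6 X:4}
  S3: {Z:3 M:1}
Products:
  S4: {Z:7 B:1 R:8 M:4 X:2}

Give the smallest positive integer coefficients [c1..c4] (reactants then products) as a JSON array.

Z: 4·2+1·0+2·3 = 14 | 2·7 = 14
B: 4·0+1·2+2·0 = 2 | 2·1 = 2
R: 4·4+1·0+2·0 = 16 | 2·8 = 16
M: 4·0+1·6+2·1 = 8 | 2·4 = 8
X: 4·0+1·4+2·0 = 4 | 2·2 = 4
gcd(4,1,2,2) = 1

Coefficients: [4, 1, 2, 2]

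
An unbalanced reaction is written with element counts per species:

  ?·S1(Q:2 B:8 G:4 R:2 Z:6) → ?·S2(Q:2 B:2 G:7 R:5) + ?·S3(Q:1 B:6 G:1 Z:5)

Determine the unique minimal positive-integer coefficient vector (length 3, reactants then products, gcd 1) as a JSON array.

Coefficients: [5, 2, 6]

Q: 5·2 = 10 | 2·2+6·1 = 10
B: 5·8 = 40 | 2·2+6·6 = 40
G: 5·4 = 20 | 2·7+6·1 = 20
R: 5·2 = 10 | 2·5+6·0 = 10
Z: 5·6 = 30 | 2·0+6·5 = 30
gcd(5,2,6) = 1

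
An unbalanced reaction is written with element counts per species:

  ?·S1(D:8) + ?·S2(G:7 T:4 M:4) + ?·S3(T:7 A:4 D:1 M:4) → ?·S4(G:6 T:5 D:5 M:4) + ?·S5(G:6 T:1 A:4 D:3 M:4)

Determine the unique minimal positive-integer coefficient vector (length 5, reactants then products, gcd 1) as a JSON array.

G: 4·0+6·7+1·0 = 42 | 6·6+1·6 = 42
T: 4·0+6·4+1·7 = 31 | 6·5+1·1 = 31
A: 4·0+6·0+1·4 = 4 | 6·0+1·4 = 4
D: 4·8+6·0+1·1 = 33 | 6·5+1·3 = 33
M: 4·0+6·4+1·4 = 28 | 6·4+1·4 = 28
gcd(4,6,1,6,1) = 1

Coefficients: [4, 6, 1, 6, 1]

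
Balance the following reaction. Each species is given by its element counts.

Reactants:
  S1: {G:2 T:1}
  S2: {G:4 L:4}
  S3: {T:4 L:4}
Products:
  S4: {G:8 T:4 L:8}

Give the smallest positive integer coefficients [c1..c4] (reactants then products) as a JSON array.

Coefficients: [4, 4, 2, 3]

G: 4·2+4·4+2·0 = 24 | 3·8 = 24
T: 4·1+4·0+2·4 = 12 | 3·4 = 12
L: 4·0+4·4+2·4 = 24 | 3·8 = 24
gcd(4,4,2,3) = 1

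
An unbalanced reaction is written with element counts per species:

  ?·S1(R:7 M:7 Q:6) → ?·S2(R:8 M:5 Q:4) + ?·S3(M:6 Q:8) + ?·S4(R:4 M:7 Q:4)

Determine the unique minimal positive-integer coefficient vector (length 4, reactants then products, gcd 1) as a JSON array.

R: 4·7 = 28 | 3·8+1·0+1·4 = 28
M: 4·7 = 28 | 3·5+1·6+1·7 = 28
Q: 4·6 = 24 | 3·4+1·8+1·4 = 24
gcd(4,3,1,1) = 1

Coefficients: [4, 3, 1, 1]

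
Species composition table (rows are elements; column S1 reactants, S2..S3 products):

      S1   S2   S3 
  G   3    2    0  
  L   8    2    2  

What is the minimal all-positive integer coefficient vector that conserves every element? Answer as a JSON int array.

G: 2·3 = 6 | 3·2+5·0 = 6
L: 2·8 = 16 | 3·2+5·2 = 16
gcd(2,3,5) = 1

Coefficients: [2, 3, 5]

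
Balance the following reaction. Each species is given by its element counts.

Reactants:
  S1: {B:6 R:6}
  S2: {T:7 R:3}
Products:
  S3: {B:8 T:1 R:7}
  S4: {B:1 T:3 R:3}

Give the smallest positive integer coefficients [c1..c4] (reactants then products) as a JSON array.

B: 5·6+3·0 = 30 | 3·8+6·1 = 30
T: 5·0+3·7 = 21 | 3·1+6·3 = 21
R: 5·6+3·3 = 39 | 3·7+6·3 = 39
gcd(5,3,3,6) = 1

Coefficients: [5, 3, 3, 6]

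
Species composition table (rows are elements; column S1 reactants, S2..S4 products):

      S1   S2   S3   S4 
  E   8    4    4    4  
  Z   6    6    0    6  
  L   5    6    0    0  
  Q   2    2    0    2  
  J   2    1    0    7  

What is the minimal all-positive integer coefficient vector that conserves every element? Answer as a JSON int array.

E: 6·8 = 48 | 5·4+6·4+1·4 = 48
Z: 6·6 = 36 | 5·6+6·0+1·6 = 36
L: 6·5 = 30 | 5·6+6·0+1·0 = 30
Q: 6·2 = 12 | 5·2+6·0+1·2 = 12
J: 6·2 = 12 | 5·1+6·0+1·7 = 12
gcd(6,5,6,1) = 1

Coefficients: [6, 5, 6, 1]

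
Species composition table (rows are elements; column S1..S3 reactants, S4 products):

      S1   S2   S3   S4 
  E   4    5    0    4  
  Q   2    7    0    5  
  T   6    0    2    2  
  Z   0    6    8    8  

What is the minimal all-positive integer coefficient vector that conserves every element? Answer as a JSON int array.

E: 1·4+4·5+3·0 = 24 | 6·4 = 24
Q: 1·2+4·7+3·0 = 30 | 6·5 = 30
T: 1·6+4·0+3·2 = 12 | 6·2 = 12
Z: 1·0+4·6+3·8 = 48 | 6·8 = 48
gcd(1,4,3,6) = 1

Coefficients: [1, 4, 3, 6]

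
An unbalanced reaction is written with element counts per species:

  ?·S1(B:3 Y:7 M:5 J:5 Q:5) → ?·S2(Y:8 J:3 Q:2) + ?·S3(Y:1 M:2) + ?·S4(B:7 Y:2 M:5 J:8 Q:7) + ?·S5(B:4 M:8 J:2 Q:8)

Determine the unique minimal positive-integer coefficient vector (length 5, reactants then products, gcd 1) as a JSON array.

Coefficients: [6, 4, 6, 2, 1]

B: 6·3 = 18 | 4·0+6·0+2·7+1·4 = 18
Y: 6·7 = 42 | 4·8+6·1+2·2+1·0 = 42
M: 6·5 = 30 | 4·0+6·2+2·5+1·8 = 30
J: 6·5 = 30 | 4·3+6·0+2·8+1·2 = 30
Q: 6·5 = 30 | 4·2+6·0+2·7+1·8 = 30
gcd(6,4,6,2,1) = 1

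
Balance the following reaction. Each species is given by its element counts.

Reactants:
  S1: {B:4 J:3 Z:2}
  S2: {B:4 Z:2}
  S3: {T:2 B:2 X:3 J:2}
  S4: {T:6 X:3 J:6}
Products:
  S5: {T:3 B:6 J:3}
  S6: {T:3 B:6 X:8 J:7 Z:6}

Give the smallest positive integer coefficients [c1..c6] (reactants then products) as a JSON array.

T: 4·0+5·0+6·2+2·6 = 24 | 5·3+3·3 = 24
B: 4·4+5·4+6·2+2·0 = 48 | 5·6+3·6 = 48
X: 4·0+5·0+6·3+2·3 = 24 | 5·0+3·8 = 24
J: 4·3+5·0+6·2+2·6 = 36 | 5·3+3·7 = 36
Z: 4·2+5·2+6·0+2·0 = 18 | 5·0+3·6 = 18
gcd(4,5,6,2,5,3) = 1

Coefficients: [4, 5, 6, 2, 5, 3]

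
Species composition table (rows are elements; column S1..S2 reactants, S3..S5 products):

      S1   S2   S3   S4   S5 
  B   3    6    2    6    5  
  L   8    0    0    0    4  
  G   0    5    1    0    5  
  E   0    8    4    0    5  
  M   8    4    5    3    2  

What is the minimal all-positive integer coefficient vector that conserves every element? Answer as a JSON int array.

Coefficients: [2, 5, 5, 1, 4]

B: 2·3+5·6 = 36 | 5·2+1·6+4·5 = 36
L: 2·8+5·0 = 16 | 5·0+1·0+4·4 = 16
G: 2·0+5·5 = 25 | 5·1+1·0+4·5 = 25
E: 2·0+5·8 = 40 | 5·4+1·0+4·5 = 40
M: 2·8+5·4 = 36 | 5·5+1·3+4·2 = 36
gcd(2,5,5,1,4) = 1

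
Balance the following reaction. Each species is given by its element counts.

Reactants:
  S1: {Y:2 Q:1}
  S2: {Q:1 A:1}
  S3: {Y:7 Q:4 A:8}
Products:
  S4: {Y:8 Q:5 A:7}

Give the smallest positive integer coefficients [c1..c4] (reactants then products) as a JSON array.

Coefficients: [6, 3, 4, 5]

Y: 6·2+3·0+4·7 = 40 | 5·8 = 40
Q: 6·1+3·1+4·4 = 25 | 5·5 = 25
A: 6·0+3·1+4·8 = 35 | 5·7 = 35
gcd(6,3,4,5) = 1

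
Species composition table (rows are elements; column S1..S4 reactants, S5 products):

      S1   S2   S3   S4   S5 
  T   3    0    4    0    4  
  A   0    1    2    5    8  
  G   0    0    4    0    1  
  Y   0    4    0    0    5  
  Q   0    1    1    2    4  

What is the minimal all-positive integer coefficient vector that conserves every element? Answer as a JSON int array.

T: 4·3+5·0+1·4+5·0 = 16 | 4·4 = 16
A: 4·0+5·1+1·2+5·5 = 32 | 4·8 = 32
G: 4·0+5·0+1·4+5·0 = 4 | 4·1 = 4
Y: 4·0+5·4+1·0+5·0 = 20 | 4·5 = 20
Q: 4·0+5·1+1·1+5·2 = 16 | 4·4 = 16
gcd(4,5,1,5,4) = 1

Coefficients: [4, 5, 1, 5, 4]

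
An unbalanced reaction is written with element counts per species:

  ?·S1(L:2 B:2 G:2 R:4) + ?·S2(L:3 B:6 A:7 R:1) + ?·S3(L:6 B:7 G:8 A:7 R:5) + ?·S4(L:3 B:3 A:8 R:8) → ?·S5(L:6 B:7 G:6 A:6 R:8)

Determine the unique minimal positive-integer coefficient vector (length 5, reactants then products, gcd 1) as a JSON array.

L: 6·2+1·3+3·6+1·3 = 36 | 6·6 = 36
B: 6·2+1·6+3·7+1·3 = 42 | 6·7 = 42
G: 6·2+1·0+3·8+1·0 = 36 | 6·6 = 36
A: 6·0+1·7+3·7+1·8 = 36 | 6·6 = 36
R: 6·4+1·1+3·5+1·8 = 48 | 6·8 = 48
gcd(6,1,3,1,6) = 1

Coefficients: [6, 1, 3, 1, 6]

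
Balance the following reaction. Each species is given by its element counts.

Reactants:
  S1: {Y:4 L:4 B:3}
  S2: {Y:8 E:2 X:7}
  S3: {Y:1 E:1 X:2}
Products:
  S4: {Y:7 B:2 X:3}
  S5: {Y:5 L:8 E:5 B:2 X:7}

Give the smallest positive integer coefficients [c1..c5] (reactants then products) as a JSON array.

Y: 2·4+1·8+3·1 = 19 | 2·7+1·5 = 19
L: 2·4+1·0+3·0 = 8 | 2·0+1·8 = 8
E: 2·0+1·2+3·1 = 5 | 2·0+1·5 = 5
B: 2·3+1·0+3·0 = 6 | 2·2+1·2 = 6
X: 2·0+1·7+3·2 = 13 | 2·3+1·7 = 13
gcd(2,1,3,2,1) = 1

Coefficients: [2, 1, 3, 2, 1]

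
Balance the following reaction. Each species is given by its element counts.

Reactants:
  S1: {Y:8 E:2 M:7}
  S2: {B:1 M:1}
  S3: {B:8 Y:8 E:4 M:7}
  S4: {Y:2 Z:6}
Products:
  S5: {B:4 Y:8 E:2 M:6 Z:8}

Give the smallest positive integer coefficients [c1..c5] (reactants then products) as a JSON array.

Coefficients: [1, 4, 1, 4, 3]

B: 1·0+4·1+1·8+4·0 = 12 | 3·4 = 12
Y: 1·8+4·0+1·8+4·2 = 24 | 3·8 = 24
E: 1·2+4·0+1·4+4·0 = 6 | 3·2 = 6
M: 1·7+4·1+1·7+4·0 = 18 | 3·6 = 18
Z: 1·0+4·0+1·0+4·6 = 24 | 3·8 = 24
gcd(1,4,1,4,3) = 1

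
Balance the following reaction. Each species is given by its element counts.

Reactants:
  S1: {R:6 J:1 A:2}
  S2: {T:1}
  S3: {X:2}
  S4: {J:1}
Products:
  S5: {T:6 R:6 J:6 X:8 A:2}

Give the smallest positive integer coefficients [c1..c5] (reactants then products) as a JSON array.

T: 1·0+6·1+4·0+5·0 = 6 | 1·6 = 6
R: 1·6+6·0+4·0+5·0 = 6 | 1·6 = 6
J: 1·1+6·0+4·0+5·1 = 6 | 1·6 = 6
X: 1·0+6·0+4·2+5·0 = 8 | 1·8 = 8
A: 1·2+6·0+4·0+5·0 = 2 | 1·2 = 2
gcd(1,6,4,5,1) = 1

Coefficients: [1, 6, 4, 5, 1]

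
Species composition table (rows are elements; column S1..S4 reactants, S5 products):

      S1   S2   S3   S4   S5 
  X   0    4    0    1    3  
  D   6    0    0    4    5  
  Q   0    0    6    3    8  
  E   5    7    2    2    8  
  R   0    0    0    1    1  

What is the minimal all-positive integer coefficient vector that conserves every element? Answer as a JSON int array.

X: 1·0+3·4+5·0+6·1 = 18 | 6·3 = 18
D: 1·6+3·0+5·0+6·4 = 30 | 6·5 = 30
Q: 1·0+3·0+5·6+6·3 = 48 | 6·8 = 48
E: 1·5+3·7+5·2+6·2 = 48 | 6·8 = 48
R: 1·0+3·0+5·0+6·1 = 6 | 6·1 = 6
gcd(1,3,5,6,6) = 1

Coefficients: [1, 3, 5, 6, 6]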